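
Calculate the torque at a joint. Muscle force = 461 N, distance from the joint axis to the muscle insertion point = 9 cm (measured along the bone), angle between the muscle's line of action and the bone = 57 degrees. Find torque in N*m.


Torque = F * d * sin(theta)   (moment arm = d*sin(theta))
d = 9 cm = 0.09 m
Torque = 461 * 0.09 * sin(57)
Torque = 34.8 N*m


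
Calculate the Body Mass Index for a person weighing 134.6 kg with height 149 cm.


BMI = weight / height^2
height = 149 cm = 1.49 m
BMI = 134.6 / 1.49^2
BMI = 60.63 kg/m^2


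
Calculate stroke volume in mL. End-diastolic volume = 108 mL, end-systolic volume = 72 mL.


SV = EDV - ESV
SV = 108 - 72
SV = 36 mL


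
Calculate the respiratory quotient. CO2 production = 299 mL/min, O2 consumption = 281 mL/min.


RQ = VCO2 / VO2
RQ = 299 / 281
RQ = 1.064


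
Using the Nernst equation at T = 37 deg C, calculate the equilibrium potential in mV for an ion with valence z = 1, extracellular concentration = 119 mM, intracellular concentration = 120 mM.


E = (RT/(zF)) * ln(C_out/C_in)
T = 37 + 273.15 = 310.15 K
E = (8.314 * 310.15 / (1 * 96485)) * ln(119/120)
E = -0.2236 mV


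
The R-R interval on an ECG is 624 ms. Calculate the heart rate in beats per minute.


HR = 60 / RR_interval(s)
RR = 624 ms = 0.624 s
HR = 60 / 0.624 = 96.15 bpm


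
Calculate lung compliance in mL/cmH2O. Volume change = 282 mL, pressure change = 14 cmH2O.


C = dV / dP
C = 282 / 14
C = 20.14 mL/cmH2O


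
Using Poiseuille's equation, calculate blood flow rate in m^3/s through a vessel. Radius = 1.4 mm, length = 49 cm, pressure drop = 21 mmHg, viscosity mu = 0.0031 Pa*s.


Q = pi*r^4*dP / (8*mu*L)
r = 0.0014 m, L = 0.49 m
dP = 21 mmHg = 2799.762 Pa
Q = 2.7806e-06 m^3/s


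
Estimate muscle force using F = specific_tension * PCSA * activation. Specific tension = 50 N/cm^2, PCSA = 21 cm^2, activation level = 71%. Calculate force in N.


F = sigma * PCSA * activation
F = 50 * 21 * 0.71
F = 745.5 N


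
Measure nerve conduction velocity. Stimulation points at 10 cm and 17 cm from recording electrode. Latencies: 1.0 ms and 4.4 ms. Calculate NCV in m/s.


Distance = (17 - 10) / 100 = 0.07 m
dt = (4.4 - 1.0) / 1000 = 0.0034 s
NCV = dist / dt = 20.59 m/s


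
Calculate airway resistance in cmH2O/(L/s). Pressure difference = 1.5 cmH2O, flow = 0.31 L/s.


R = dP / flow
R = 1.5 / 0.31
R = 4.839 cmH2O/(L/s)


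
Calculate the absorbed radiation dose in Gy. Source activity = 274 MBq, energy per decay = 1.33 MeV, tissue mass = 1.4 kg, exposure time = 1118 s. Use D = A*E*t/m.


A = 274 MBq = 2.7400e+08 Bq
E = 1.33 MeV = 2.13066e-13 J
D = A*E*t/m = 2.7400e+08*2.13066e-13*1118/1.4
D = 0.04662 Gy


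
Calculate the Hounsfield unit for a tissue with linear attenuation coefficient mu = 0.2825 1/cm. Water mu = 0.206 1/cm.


HU = ((mu_tissue - mu_water) / mu_water) * 1000
HU = ((0.2825 - 0.206) / 0.206) * 1000
HU = 371.4


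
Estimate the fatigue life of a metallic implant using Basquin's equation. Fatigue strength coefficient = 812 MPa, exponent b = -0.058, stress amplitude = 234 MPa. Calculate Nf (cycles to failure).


sigma_a = sigma_f' * (2Nf)^b
2Nf = (sigma_a/sigma_f')^(1/b)
2Nf = (234/812)^(1/-0.058)
2Nf = 2.0711419e+09
Nf = 1.0356e+09


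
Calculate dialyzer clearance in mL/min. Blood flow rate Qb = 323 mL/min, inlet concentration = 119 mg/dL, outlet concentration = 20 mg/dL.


K = Qb * (Cb_in - Cb_out) / Cb_in
K = 323 * (119 - 20) / 119
K = 268.7 mL/min


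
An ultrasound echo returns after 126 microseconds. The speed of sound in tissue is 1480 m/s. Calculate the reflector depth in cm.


depth = c * t / 2
t = 126 us = 1.2600e-04 s
depth = 1480 * 1.2600e-04 / 2
depth = 0.09324 m = 9.324 cm


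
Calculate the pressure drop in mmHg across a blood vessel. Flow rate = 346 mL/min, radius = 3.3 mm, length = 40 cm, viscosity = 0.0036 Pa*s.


dP = 8*mu*L*Q / (pi*r^4)
Q = 346 mL/min = 5.76667e-06 m^3/s
dP = 178.308 Pa = 178.308 / 133.322 mmHg = 1.337 mmHg


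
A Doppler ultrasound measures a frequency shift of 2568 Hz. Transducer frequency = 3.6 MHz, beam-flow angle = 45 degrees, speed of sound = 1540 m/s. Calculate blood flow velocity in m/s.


v = fd * c / (2 * f0 * cos(theta))
v = 2568 * 1540 / (2 * 3.6000e+06 * cos(45))
v = 0.7768 m/s


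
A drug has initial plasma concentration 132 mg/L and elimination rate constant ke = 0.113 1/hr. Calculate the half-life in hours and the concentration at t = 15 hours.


t_half = ln(2) / ke = 0.693147 / 0.113 = 6.134 hr
C(t) = C0 * exp(-ke*t) = 132 * exp(-0.113*15)
C(15) = 24.24 mg/L


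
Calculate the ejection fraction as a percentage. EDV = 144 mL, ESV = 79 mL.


SV = EDV - ESV = 144 - 79 = 65 mL
EF = SV/EDV * 100 = 65/144 * 100
EF = 45.14%


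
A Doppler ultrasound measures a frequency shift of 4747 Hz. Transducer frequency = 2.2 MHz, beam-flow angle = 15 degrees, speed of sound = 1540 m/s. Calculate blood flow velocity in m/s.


v = fd * c / (2 * f0 * cos(theta))
v = 4747 * 1540 / (2 * 2.2000e+06 * cos(15))
v = 1.72 m/s


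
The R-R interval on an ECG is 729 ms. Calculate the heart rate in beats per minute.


HR = 60 / RR_interval(s)
RR = 729 ms = 0.729 s
HR = 60 / 0.729 = 82.3 bpm


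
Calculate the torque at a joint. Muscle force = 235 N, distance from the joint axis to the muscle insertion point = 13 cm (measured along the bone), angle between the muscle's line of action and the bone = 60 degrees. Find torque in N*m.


Torque = F * d * sin(theta)   (moment arm = d*sin(theta))
d = 13 cm = 0.13 m
Torque = 235 * 0.13 * sin(60)
Torque = 26.46 N*m


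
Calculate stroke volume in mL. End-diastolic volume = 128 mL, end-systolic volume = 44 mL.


SV = EDV - ESV
SV = 128 - 44
SV = 84 mL


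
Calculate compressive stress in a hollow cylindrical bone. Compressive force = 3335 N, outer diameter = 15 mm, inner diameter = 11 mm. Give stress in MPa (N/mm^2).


A = pi*(r_o^2 - r_i^2)
r_o = 7.5 mm, r_i = 5.5 mm
A = 81.6814 mm^2
sigma = F/A = 3335 / 81.6814
sigma = 40.83 MPa


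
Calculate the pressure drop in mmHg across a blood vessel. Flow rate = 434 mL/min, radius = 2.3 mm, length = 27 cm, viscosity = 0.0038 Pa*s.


dP = 8*mu*L*Q / (pi*r^4)
Q = 434 mL/min = 7.23333e-06 m^3/s
dP = 675.327 Pa = 675.327 / 133.322 mmHg = 5.065 mmHg


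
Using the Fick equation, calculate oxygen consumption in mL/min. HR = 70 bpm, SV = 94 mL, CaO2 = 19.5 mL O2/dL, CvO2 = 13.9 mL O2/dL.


CO = HR*SV = 70*94/1000 = 6.58 L/min
a-v O2 diff = 19.5 - 13.9 = 5.6 mL/dL
VO2 = CO * (CaO2-CvO2) * 10 dL/L
VO2 = 6.58 * 5.6 * 10
VO2 = 368.5 mL/min


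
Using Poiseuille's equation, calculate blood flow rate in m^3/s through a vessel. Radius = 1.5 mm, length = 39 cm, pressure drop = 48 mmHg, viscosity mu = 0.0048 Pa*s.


Q = pi*r^4*dP / (8*mu*L)
r = 0.0015 m, L = 0.39 m
dP = 48 mmHg = 6399.456 Pa
Q = 6.7961e-06 m^3/s


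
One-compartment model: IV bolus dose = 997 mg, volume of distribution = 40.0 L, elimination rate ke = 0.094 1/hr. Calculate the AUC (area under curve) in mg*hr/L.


C0 = Dose/Vd = 997/40.0 = 24.925 mg/L
AUC = C0/ke = 24.925/0.094
AUC = 265.2 mg*hr/L


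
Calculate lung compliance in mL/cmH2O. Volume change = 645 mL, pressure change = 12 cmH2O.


C = dV / dP
C = 645 / 12
C = 53.75 mL/cmH2O


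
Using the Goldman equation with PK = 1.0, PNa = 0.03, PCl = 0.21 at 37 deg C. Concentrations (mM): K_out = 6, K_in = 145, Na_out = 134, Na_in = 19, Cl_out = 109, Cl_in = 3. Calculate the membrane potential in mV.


Vm = (RT/F)*ln((PK*Ko + PNa*Nao + PCl*Cli)/(PK*Ki + PNa*Nai + PCl*Clo))
Numer = 10.65, Denom = 168.46
Vm = -73.79 mV


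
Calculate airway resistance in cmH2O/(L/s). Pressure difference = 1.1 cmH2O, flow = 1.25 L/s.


R = dP / flow
R = 1.1 / 1.25
R = 0.88 cmH2O/(L/s)


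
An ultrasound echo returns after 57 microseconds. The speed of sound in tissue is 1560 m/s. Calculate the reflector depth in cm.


depth = c * t / 2
t = 57 us = 5.7000e-05 s
depth = 1560 * 5.7000e-05 / 2
depth = 0.04446 m = 4.446 cm


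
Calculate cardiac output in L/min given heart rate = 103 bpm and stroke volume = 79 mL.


CO = HR * SV
CO = 103 * 79 / 1000
CO = 8.137 L/min


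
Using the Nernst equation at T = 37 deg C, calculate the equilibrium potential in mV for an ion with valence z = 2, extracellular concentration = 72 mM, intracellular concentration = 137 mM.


E = (RT/(zF)) * ln(C_out/C_in)
T = 37 + 273.15 = 310.15 K
E = (8.314 * 310.15 / (2 * 96485)) * ln(72/137)
E = -8.596 mV


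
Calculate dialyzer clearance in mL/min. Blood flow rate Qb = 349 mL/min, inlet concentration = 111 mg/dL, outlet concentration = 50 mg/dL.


K = Qb * (Cb_in - Cb_out) / Cb_in
K = 349 * (111 - 50) / 111
K = 191.8 mL/min


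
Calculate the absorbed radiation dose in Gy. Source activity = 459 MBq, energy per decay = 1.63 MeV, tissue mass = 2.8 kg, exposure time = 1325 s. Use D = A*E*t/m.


A = 459 MBq = 4.5900e+08 Bq
E = 1.63 MeV = 2.61126e-13 J
D = A*E*t/m = 4.5900e+08*2.61126e-13*1325/2.8
D = 0.05672 Gy


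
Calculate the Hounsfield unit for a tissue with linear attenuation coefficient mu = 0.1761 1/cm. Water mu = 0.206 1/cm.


HU = ((mu_tissue - mu_water) / mu_water) * 1000
HU = ((0.1761 - 0.206) / 0.206) * 1000
HU = -145.1


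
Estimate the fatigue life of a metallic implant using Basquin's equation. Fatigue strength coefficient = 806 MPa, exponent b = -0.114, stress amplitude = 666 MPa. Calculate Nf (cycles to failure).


sigma_a = sigma_f' * (2Nf)^b
2Nf = (sigma_a/sigma_f')^(1/b)
2Nf = (666/806)^(1/-0.114)
2Nf = 5.3314978
Nf = 2.666


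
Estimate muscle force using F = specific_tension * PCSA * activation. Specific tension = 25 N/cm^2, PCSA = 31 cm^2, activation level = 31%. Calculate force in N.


F = sigma * PCSA * activation
F = 25 * 31 * 0.31
F = 240.2 N


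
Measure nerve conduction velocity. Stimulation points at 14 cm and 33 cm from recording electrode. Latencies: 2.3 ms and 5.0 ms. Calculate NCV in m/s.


Distance = (33 - 14) / 100 = 0.19 m
dt = (5.0 - 2.3) / 1000 = 0.0027 s
NCV = dist / dt = 70.37 m/s


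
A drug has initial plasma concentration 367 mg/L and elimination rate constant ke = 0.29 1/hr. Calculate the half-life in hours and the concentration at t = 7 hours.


t_half = ln(2) / ke = 0.693147 / 0.29 = 2.39 hr
C(t) = C0 * exp(-ke*t) = 367 * exp(-0.29*7)
C(7) = 48.2 mg/L


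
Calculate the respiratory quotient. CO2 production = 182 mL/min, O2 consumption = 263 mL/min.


RQ = VCO2 / VO2
RQ = 182 / 263
RQ = 0.692


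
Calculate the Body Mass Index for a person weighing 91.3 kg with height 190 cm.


BMI = weight / height^2
height = 190 cm = 1.9 m
BMI = 91.3 / 1.9^2
BMI = 25.29 kg/m^2


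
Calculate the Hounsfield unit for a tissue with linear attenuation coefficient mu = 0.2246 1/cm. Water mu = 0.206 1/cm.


HU = ((mu_tissue - mu_water) / mu_water) * 1000
HU = ((0.2246 - 0.206) / 0.206) * 1000
HU = 90.29


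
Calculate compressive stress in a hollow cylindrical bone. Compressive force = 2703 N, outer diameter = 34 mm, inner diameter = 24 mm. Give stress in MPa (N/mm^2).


A = pi*(r_o^2 - r_i^2)
r_o = 17 mm, r_i = 12 mm
A = 455.531 mm^2
sigma = F/A = 2703 / 455.531
sigma = 5.934 MPa


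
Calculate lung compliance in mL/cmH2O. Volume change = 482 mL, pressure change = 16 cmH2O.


C = dV / dP
C = 482 / 16
C = 30.12 mL/cmH2O


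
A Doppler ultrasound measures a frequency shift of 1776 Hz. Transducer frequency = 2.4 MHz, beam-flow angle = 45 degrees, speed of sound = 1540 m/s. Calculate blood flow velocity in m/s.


v = fd * c / (2 * f0 * cos(theta))
v = 1776 * 1540 / (2 * 2.4000e+06 * cos(45))
v = 0.8058 m/s


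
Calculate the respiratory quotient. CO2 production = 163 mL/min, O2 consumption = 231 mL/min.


RQ = VCO2 / VO2
RQ = 163 / 231
RQ = 0.7056


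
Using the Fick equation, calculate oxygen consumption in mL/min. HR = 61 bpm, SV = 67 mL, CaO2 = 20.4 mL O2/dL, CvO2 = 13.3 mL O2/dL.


CO = HR*SV = 61*67/1000 = 4.087 L/min
a-v O2 diff = 20.4 - 13.3 = 7.1 mL/dL
VO2 = CO * (CaO2-CvO2) * 10 dL/L
VO2 = 4.087 * 7.1 * 10
VO2 = 290.2 mL/min


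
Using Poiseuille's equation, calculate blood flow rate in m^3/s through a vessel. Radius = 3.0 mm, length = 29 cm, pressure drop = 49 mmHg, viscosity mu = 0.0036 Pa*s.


Q = pi*r^4*dP / (8*mu*L)
r = 0.003 m, L = 0.29 m
dP = 49 mmHg = 6532.778 Pa
Q = 1.9904e-04 m^3/s


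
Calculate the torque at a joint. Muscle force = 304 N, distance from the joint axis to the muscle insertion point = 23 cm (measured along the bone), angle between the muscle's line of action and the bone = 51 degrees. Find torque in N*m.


Torque = F * d * sin(theta)   (moment arm = d*sin(theta))
d = 23 cm = 0.23 m
Torque = 304 * 0.23 * sin(51)
Torque = 54.34 N*m


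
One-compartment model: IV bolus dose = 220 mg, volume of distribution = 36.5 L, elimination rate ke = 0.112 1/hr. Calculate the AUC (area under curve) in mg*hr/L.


C0 = Dose/Vd = 220/36.5 = 6.0274 mg/L
AUC = C0/ke = 6.0274/0.112
AUC = 53.82 mg*hr/L


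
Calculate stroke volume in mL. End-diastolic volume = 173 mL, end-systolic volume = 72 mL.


SV = EDV - ESV
SV = 173 - 72
SV = 101 mL


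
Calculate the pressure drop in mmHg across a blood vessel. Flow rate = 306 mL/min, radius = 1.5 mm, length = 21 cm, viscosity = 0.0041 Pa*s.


dP = 8*mu*L*Q / (pi*r^4)
Q = 306 mL/min = 5.1e-06 m^3/s
dP = 2208.76 Pa = 2208.76 / 133.322 mmHg = 16.57 mmHg


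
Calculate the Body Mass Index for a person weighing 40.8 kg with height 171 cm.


BMI = weight / height^2
height = 171 cm = 1.71 m
BMI = 40.8 / 1.71^2
BMI = 13.95 kg/m^2


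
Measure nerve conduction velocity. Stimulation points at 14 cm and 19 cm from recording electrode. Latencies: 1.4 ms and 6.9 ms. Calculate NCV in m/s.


Distance = (19 - 14) / 100 = 0.05 m
dt = (6.9 - 1.4) / 1000 = 0.0055 s
NCV = dist / dt = 9.091 m/s


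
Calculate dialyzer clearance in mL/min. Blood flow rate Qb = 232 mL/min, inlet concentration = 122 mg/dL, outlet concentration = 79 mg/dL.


K = Qb * (Cb_in - Cb_out) / Cb_in
K = 232 * (122 - 79) / 122
K = 81.77 mL/min


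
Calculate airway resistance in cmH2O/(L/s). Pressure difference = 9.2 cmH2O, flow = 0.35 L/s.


R = dP / flow
R = 9.2 / 0.35
R = 26.29 cmH2O/(L/s)


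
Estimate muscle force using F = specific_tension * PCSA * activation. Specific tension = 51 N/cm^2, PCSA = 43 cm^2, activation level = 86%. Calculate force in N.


F = sigma * PCSA * activation
F = 51 * 43 * 0.86
F = 1886 N


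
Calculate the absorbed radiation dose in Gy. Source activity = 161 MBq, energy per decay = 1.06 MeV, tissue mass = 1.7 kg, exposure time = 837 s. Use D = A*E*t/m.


A = 161 MBq = 1.6100e+08 Bq
E = 1.06 MeV = 1.69812e-13 J
D = A*E*t/m = 1.6100e+08*1.69812e-13*837/1.7
D = 0.01346 Gy


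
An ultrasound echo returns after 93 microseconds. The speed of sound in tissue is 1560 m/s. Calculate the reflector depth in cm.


depth = c * t / 2
t = 93 us = 9.3000e-05 s
depth = 1560 * 9.3000e-05 / 2
depth = 0.07254 m = 7.254 cm


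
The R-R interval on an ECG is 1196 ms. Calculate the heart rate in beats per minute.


HR = 60 / RR_interval(s)
RR = 1196 ms = 1.196 s
HR = 60 / 1.196 = 50.17 bpm


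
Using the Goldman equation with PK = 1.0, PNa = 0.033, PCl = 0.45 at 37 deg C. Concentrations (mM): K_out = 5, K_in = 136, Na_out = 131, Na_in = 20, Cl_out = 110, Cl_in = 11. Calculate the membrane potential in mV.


Vm = (RT/F)*ln((PK*Ko + PNa*Nao + PCl*Cli)/(PK*Ki + PNa*Nai + PCl*Clo))
Numer = 14.273, Denom = 186.16
Vm = -68.64 mV


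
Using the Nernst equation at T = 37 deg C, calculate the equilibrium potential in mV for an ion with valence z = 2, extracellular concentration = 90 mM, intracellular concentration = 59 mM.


E = (RT/(zF)) * ln(C_out/C_in)
T = 37 + 273.15 = 310.15 K
E = (8.314 * 310.15 / (2 * 96485)) * ln(90/59)
E = 5.643 mV


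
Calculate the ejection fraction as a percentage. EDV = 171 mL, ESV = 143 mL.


SV = EDV - ESV = 171 - 143 = 28 mL
EF = SV/EDV * 100 = 28/171 * 100
EF = 16.37%


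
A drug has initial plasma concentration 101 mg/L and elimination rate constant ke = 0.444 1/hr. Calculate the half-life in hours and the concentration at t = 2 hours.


t_half = ln(2) / ke = 0.693147 / 0.444 = 1.561 hr
C(t) = C0 * exp(-ke*t) = 101 * exp(-0.444*2)
C(2) = 41.56 mg/L


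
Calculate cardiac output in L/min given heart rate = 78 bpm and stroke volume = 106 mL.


CO = HR * SV
CO = 78 * 106 / 1000
CO = 8.268 L/min


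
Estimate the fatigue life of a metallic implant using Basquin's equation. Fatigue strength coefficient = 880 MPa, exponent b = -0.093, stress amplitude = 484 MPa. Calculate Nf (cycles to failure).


sigma_a = sigma_f' * (2Nf)^b
2Nf = (sigma_a/sigma_f')^(1/b)
2Nf = (484/880)^(1/-0.093)
2Nf = 619.15451
Nf = 309.6


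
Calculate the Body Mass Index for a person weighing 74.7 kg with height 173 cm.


BMI = weight / height^2
height = 173 cm = 1.73 m
BMI = 74.7 / 1.73^2
BMI = 24.96 kg/m^2


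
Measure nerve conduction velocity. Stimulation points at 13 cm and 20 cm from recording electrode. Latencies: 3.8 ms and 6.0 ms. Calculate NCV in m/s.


Distance = (20 - 13) / 100 = 0.07 m
dt = (6.0 - 3.8) / 1000 = 0.0022 s
NCV = dist / dt = 31.82 m/s


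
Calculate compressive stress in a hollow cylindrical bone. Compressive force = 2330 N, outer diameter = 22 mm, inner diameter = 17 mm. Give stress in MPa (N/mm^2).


A = pi*(r_o^2 - r_i^2)
r_o = 11 mm, r_i = 8.5 mm
A = 153.153 mm^2
sigma = F/A = 2330 / 153.153
sigma = 15.21 MPa


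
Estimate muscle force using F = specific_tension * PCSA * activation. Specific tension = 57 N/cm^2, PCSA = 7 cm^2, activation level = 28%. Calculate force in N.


F = sigma * PCSA * activation
F = 57 * 7 * 0.28
F = 111.7 N


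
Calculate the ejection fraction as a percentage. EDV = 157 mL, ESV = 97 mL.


SV = EDV - ESV = 157 - 97 = 60 mL
EF = SV/EDV * 100 = 60/157 * 100
EF = 38.22%


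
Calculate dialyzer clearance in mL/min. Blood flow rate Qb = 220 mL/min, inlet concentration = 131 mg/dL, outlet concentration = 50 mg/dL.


K = Qb * (Cb_in - Cb_out) / Cb_in
K = 220 * (131 - 50) / 131
K = 136 mL/min


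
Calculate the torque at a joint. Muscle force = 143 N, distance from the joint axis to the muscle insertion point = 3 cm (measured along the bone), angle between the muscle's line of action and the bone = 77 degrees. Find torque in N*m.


Torque = F * d * sin(theta)   (moment arm = d*sin(theta))
d = 3 cm = 0.03 m
Torque = 143 * 0.03 * sin(77)
Torque = 4.18 N*m


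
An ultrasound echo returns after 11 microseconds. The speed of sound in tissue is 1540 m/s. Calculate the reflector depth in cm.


depth = c * t / 2
t = 11 us = 1.1000e-05 s
depth = 1540 * 1.1000e-05 / 2
depth = 0.00847 m = 0.847 cm


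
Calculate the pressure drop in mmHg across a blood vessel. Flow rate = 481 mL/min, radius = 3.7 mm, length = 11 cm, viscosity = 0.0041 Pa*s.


dP = 8*mu*L*Q / (pi*r^4)
Q = 481 mL/min = 8.01667e-06 m^3/s
dP = 49.1251 Pa = 49.1251 / 133.322 mmHg = 0.3685 mmHg


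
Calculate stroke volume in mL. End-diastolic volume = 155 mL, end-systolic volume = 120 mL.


SV = EDV - ESV
SV = 155 - 120
SV = 35 mL


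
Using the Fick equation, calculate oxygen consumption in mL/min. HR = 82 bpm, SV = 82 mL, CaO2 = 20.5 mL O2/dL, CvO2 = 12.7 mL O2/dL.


CO = HR*SV = 82*82/1000 = 6.724 L/min
a-v O2 diff = 20.5 - 12.7 = 7.8 mL/dL
VO2 = CO * (CaO2-CvO2) * 10 dL/L
VO2 = 6.724 * 7.8 * 10
VO2 = 524.5 mL/min


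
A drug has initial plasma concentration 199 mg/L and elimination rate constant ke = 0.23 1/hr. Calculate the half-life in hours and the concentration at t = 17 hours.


t_half = ln(2) / ke = 0.693147 / 0.23 = 3.014 hr
C(t) = C0 * exp(-ke*t) = 199 * exp(-0.23*17)
C(17) = 3.988 mg/L


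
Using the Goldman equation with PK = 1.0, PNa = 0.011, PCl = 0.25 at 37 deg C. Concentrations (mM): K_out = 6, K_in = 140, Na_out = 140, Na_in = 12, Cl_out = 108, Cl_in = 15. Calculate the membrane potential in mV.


Vm = (RT/F)*ln((PK*Ko + PNa*Nao + PCl*Cli)/(PK*Ki + PNa*Nai + PCl*Clo))
Numer = 11.29, Denom = 167.132
Vm = -72.02 mV


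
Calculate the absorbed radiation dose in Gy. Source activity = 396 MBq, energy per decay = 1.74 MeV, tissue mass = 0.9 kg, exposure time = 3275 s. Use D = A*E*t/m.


A = 396 MBq = 3.9600e+08 Bq
E = 1.74 MeV = 2.78748e-13 J
D = A*E*t/m = 3.9600e+08*2.78748e-13*3275/0.9
D = 0.4017 Gy


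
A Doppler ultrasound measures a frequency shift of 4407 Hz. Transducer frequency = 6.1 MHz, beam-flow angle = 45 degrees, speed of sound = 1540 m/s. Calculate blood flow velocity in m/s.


v = fd * c / (2 * f0 * cos(theta))
v = 4407 * 1540 / (2 * 6.1000e+06 * cos(45))
v = 0.7867 m/s


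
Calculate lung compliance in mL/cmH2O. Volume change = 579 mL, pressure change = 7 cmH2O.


C = dV / dP
C = 579 / 7
C = 82.71 mL/cmH2O


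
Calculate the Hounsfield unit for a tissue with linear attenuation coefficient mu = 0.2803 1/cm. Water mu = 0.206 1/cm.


HU = ((mu_tissue - mu_water) / mu_water) * 1000
HU = ((0.2803 - 0.206) / 0.206) * 1000
HU = 360.7


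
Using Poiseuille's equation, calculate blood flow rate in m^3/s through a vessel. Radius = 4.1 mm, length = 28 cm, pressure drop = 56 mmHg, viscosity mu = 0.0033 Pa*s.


Q = pi*r^4*dP / (8*mu*L)
r = 0.0041 m, L = 0.28 m
dP = 56 mmHg = 7466.032 Pa
Q = 8.9663e-04 m^3/s


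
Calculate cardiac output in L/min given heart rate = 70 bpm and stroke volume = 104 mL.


CO = HR * SV
CO = 70 * 104 / 1000
CO = 7.28 L/min


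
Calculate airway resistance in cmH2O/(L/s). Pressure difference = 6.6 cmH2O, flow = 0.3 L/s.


R = dP / flow
R = 6.6 / 0.3
R = 22 cmH2O/(L/s)


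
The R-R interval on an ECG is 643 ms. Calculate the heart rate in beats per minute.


HR = 60 / RR_interval(s)
RR = 643 ms = 0.643 s
HR = 60 / 0.643 = 93.31 bpm


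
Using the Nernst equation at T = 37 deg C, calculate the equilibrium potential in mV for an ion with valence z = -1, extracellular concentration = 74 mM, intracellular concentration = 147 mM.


E = (RT/(zF)) * ln(C_out/C_in)
T = 37 + 273.15 = 310.15 K
E = (8.314 * 310.15 / (-1 * 96485)) * ln(74/147)
E = 18.34 mV


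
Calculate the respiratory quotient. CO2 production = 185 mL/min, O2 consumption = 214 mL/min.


RQ = VCO2 / VO2
RQ = 185 / 214
RQ = 0.8645


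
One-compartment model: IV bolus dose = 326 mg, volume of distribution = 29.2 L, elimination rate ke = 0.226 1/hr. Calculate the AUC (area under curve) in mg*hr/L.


C0 = Dose/Vd = 326/29.2 = 11.1644 mg/L
AUC = C0/ke = 11.1644/0.226
AUC = 49.4 mg*hr/L


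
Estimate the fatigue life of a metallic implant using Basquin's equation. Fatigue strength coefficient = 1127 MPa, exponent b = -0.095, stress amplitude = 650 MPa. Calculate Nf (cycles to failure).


sigma_a = sigma_f' * (2Nf)^b
2Nf = (sigma_a/sigma_f')^(1/b)
2Nf = (650/1127)^(1/-0.095)
2Nf = 328.02023
Nf = 164


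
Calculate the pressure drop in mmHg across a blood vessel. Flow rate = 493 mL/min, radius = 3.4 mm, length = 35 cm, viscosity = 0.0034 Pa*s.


dP = 8*mu*L*Q / (pi*r^4)
Q = 493 mL/min = 8.21667e-06 m^3/s
dP = 186.323 Pa = 186.323 / 133.322 mmHg = 1.398 mmHg


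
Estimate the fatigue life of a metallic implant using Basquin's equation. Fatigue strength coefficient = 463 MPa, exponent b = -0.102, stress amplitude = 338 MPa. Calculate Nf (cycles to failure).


sigma_a = sigma_f' * (2Nf)^b
2Nf = (sigma_a/sigma_f')^(1/b)
2Nf = (338/463)^(1/-0.102)
2Nf = 21.869859
Nf = 10.93


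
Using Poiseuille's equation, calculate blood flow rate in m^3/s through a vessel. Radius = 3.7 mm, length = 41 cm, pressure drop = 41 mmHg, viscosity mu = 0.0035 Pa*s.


Q = pi*r^4*dP / (8*mu*L)
r = 0.0037 m, L = 0.41 m
dP = 41 mmHg = 5466.202 Pa
Q = 2.8035e-04 m^3/s


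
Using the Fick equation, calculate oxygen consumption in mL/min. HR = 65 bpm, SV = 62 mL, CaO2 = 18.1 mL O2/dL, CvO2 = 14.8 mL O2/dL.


CO = HR*SV = 65*62/1000 = 4.03 L/min
a-v O2 diff = 18.1 - 14.8 = 3.3 mL/dL
VO2 = CO * (CaO2-CvO2) * 10 dL/L
VO2 = 4.03 * 3.3 * 10
VO2 = 133 mL/min


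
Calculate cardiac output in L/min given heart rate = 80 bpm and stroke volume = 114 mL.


CO = HR * SV
CO = 80 * 114 / 1000
CO = 9.12 L/min


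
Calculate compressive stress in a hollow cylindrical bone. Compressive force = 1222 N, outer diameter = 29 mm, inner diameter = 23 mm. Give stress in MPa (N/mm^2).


A = pi*(r_o^2 - r_i^2)
r_o = 14.5 mm, r_i = 11.5 mm
A = 245.044 mm^2
sigma = F/A = 1222 / 245.044
sigma = 4.987 MPa


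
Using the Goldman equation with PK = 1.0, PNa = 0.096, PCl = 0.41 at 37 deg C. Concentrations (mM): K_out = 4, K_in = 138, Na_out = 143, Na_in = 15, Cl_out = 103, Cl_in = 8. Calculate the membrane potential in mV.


Vm = (RT/F)*ln((PK*Ko + PNa*Nao + PCl*Cli)/(PK*Ki + PNa*Nai + PCl*Clo))
Numer = 21.008, Denom = 181.67
Vm = -57.65 mV


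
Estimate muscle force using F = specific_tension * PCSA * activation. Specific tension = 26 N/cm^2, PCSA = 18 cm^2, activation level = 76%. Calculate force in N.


F = sigma * PCSA * activation
F = 26 * 18 * 0.76
F = 355.7 N


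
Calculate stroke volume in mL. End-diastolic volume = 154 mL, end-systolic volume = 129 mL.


SV = EDV - ESV
SV = 154 - 129
SV = 25 mL


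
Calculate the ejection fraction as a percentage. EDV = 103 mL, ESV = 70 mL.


SV = EDV - ESV = 103 - 70 = 33 mL
EF = SV/EDV * 100 = 33/103 * 100
EF = 32.04%


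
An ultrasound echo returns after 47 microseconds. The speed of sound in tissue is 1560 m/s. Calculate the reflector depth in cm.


depth = c * t / 2
t = 47 us = 4.7000e-05 s
depth = 1560 * 4.7000e-05 / 2
depth = 0.03666 m = 3.666 cm


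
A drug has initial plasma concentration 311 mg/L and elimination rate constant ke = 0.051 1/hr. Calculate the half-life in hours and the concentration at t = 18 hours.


t_half = ln(2) / ke = 0.693147 / 0.051 = 13.59 hr
C(t) = C0 * exp(-ke*t) = 311 * exp(-0.051*18)
C(18) = 124.2 mg/L


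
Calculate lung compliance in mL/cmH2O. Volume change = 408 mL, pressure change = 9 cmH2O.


C = dV / dP
C = 408 / 9
C = 45.33 mL/cmH2O


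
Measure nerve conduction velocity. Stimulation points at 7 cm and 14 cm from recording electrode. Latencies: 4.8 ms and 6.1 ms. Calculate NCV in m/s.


Distance = (14 - 7) / 100 = 0.07 m
dt = (6.1 - 4.8) / 1000 = 0.0013 s
NCV = dist / dt = 53.85 m/s


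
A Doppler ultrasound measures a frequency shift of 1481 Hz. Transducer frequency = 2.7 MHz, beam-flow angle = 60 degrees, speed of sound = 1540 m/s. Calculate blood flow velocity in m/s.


v = fd * c / (2 * f0 * cos(theta))
v = 1481 * 1540 / (2 * 2.7000e+06 * cos(60))
v = 0.8447 m/s


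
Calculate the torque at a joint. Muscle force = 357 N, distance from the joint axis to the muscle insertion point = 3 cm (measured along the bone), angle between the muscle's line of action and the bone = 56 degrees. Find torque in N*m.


Torque = F * d * sin(theta)   (moment arm = d*sin(theta))
d = 3 cm = 0.03 m
Torque = 357 * 0.03 * sin(56)
Torque = 8.879 N*m


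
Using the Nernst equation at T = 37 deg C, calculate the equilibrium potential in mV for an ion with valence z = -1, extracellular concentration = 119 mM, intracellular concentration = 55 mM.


E = (RT/(zF)) * ln(C_out/C_in)
T = 37 + 273.15 = 310.15 K
E = (8.314 * 310.15 / (-1 * 96485)) * ln(119/55)
E = -20.63 mV


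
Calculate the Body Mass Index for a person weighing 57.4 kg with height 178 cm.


BMI = weight / height^2
height = 178 cm = 1.78 m
BMI = 57.4 / 1.78^2
BMI = 18.12 kg/m^2


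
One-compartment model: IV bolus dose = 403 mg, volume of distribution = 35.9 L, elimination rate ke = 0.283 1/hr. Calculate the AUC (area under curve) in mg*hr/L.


C0 = Dose/Vd = 403/35.9 = 11.2256 mg/L
AUC = C0/ke = 11.2256/0.283
AUC = 39.67 mg*hr/L


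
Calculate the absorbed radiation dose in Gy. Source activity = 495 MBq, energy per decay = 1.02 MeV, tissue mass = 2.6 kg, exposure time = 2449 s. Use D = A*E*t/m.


A = 495 MBq = 4.9500e+08 Bq
E = 1.02 MeV = 1.63404e-13 J
D = A*E*t/m = 4.9500e+08*1.63404e-13*2449/2.6
D = 0.07619 Gy


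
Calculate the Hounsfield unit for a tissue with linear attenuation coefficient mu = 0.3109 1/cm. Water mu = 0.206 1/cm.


HU = ((mu_tissue - mu_water) / mu_water) * 1000
HU = ((0.3109 - 0.206) / 0.206) * 1000
HU = 509.2


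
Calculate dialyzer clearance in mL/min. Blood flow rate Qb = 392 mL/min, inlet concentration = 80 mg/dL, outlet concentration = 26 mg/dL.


K = Qb * (Cb_in - Cb_out) / Cb_in
K = 392 * (80 - 26) / 80
K = 264.6 mL/min


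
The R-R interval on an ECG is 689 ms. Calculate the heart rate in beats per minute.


HR = 60 / RR_interval(s)
RR = 689 ms = 0.689 s
HR = 60 / 0.689 = 87.08 bpm


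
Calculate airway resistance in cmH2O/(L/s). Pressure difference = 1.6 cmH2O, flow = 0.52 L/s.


R = dP / flow
R = 1.6 / 0.52
R = 3.077 cmH2O/(L/s)


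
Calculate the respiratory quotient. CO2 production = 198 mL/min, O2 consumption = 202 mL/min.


RQ = VCO2 / VO2
RQ = 198 / 202
RQ = 0.9802


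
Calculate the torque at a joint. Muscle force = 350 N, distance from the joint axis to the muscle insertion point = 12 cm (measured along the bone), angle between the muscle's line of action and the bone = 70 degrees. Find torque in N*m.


Torque = F * d * sin(theta)   (moment arm = d*sin(theta))
d = 12 cm = 0.12 m
Torque = 350 * 0.12 * sin(70)
Torque = 39.47 N*m


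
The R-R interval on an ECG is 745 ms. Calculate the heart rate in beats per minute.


HR = 60 / RR_interval(s)
RR = 745 ms = 0.745 s
HR = 60 / 0.745 = 80.54 bpm


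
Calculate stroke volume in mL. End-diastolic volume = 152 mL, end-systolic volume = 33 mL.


SV = EDV - ESV
SV = 152 - 33
SV = 119 mL


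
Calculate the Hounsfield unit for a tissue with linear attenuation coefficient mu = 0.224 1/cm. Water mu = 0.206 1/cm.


HU = ((mu_tissue - mu_water) / mu_water) * 1000
HU = ((0.224 - 0.206) / 0.206) * 1000
HU = 87.38


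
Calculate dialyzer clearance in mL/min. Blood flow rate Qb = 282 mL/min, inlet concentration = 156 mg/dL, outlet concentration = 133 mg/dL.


K = Qb * (Cb_in - Cb_out) / Cb_in
K = 282 * (156 - 133) / 156
K = 41.58 mL/min


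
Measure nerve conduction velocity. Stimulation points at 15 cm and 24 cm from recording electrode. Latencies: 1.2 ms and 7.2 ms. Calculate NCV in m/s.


Distance = (24 - 15) / 100 = 0.09 m
dt = (7.2 - 1.2) / 1000 = 0.006 s
NCV = dist / dt = 15 m/s


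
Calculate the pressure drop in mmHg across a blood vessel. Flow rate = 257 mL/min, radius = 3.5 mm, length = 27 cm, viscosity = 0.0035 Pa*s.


dP = 8*mu*L*Q / (pi*r^4)
Q = 257 mL/min = 4.28333e-06 m^3/s
dP = 68.6881 Pa = 68.6881 / 133.322 mmHg = 0.5152 mmHg


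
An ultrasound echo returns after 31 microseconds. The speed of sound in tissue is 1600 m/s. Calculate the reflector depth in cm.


depth = c * t / 2
t = 31 us = 3.1000e-05 s
depth = 1600 * 3.1000e-05 / 2
depth = 0.0248 m = 2.48 cm


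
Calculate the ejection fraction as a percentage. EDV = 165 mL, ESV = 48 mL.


SV = EDV - ESV = 165 - 48 = 117 mL
EF = SV/EDV * 100 = 117/165 * 100
EF = 70.91%


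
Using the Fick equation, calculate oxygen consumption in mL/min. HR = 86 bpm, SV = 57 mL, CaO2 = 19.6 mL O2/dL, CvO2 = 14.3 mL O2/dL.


CO = HR*SV = 86*57/1000 = 4.902 L/min
a-v O2 diff = 19.6 - 14.3 = 5.3 mL/dL
VO2 = CO * (CaO2-CvO2) * 10 dL/L
VO2 = 4.902 * 5.3 * 10
VO2 = 259.8 mL/min


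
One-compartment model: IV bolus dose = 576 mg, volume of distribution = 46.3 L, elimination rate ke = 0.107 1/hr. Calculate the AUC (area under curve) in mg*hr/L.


C0 = Dose/Vd = 576/46.3 = 12.4406 mg/L
AUC = C0/ke = 12.4406/0.107
AUC = 116.3 mg*hr/L


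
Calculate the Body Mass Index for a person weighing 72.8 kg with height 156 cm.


BMI = weight / height^2
height = 156 cm = 1.56 m
BMI = 72.8 / 1.56^2
BMI = 29.91 kg/m^2


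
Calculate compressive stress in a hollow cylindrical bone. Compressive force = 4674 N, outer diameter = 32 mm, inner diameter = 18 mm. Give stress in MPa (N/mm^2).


A = pi*(r_o^2 - r_i^2)
r_o = 16 mm, r_i = 9 mm
A = 549.779 mm^2
sigma = F/A = 4674 / 549.779
sigma = 8.502 MPa


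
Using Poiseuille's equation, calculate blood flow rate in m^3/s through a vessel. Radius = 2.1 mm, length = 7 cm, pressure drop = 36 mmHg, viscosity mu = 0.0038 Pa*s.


Q = pi*r^4*dP / (8*mu*L)
r = 0.0021 m, L = 0.07 m
dP = 36 mmHg = 4799.592 Pa
Q = 1.3780e-04 m^3/s


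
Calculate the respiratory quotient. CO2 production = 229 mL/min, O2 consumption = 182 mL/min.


RQ = VCO2 / VO2
RQ = 229 / 182
RQ = 1.258


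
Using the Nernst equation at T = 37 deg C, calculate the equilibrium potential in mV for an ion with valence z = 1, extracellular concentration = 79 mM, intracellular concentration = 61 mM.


E = (RT/(zF)) * ln(C_out/C_in)
T = 37 + 273.15 = 310.15 K
E = (8.314 * 310.15 / (1 * 96485)) * ln(79/61)
E = 6.91 mV


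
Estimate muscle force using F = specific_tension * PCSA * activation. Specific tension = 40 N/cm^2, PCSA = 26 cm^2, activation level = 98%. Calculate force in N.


F = sigma * PCSA * activation
F = 40 * 26 * 0.98
F = 1019 N


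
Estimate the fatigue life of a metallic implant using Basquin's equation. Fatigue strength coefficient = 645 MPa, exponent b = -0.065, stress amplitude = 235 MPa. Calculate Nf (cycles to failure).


sigma_a = sigma_f' * (2Nf)^b
2Nf = (sigma_a/sigma_f')^(1/b)
2Nf = (235/645)^(1/-0.065)
2Nf = 5572223.1
Nf = 2.7861e+06


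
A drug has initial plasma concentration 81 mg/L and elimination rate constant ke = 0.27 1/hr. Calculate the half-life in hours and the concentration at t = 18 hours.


t_half = ln(2) / ke = 0.693147 / 0.27 = 2.567 hr
C(t) = C0 * exp(-ke*t) = 81 * exp(-0.27*18)
C(18) = 0.6278 mg/L


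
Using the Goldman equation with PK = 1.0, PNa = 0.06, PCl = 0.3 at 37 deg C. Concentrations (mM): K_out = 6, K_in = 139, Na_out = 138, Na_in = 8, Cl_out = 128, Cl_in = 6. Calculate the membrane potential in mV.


Vm = (RT/F)*ln((PK*Ko + PNa*Nao + PCl*Cli)/(PK*Ki + PNa*Nai + PCl*Clo))
Numer = 16.08, Denom = 177.88
Vm = -64.24 mV


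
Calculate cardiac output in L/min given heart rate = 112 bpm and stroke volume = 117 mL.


CO = HR * SV
CO = 112 * 117 / 1000
CO = 13.1 L/min


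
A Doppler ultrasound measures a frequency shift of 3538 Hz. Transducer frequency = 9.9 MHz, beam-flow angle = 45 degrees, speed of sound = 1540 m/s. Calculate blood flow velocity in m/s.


v = fd * c / (2 * f0 * cos(theta))
v = 3538 * 1540 / (2 * 9.9000e+06 * cos(45))
v = 0.3892 m/s


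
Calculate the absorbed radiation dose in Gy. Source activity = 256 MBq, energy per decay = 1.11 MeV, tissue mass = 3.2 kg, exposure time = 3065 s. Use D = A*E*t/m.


A = 256 MBq = 2.5600e+08 Bq
E = 1.11 MeV = 1.77822e-13 J
D = A*E*t/m = 2.5600e+08*1.77822e-13*3065/3.2
D = 0.0436 Gy


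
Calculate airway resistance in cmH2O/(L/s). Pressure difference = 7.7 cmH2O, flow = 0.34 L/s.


R = dP / flow
R = 7.7 / 0.34
R = 22.65 cmH2O/(L/s)


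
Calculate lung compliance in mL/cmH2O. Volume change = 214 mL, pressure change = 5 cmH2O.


C = dV / dP
C = 214 / 5
C = 42.8 mL/cmH2O


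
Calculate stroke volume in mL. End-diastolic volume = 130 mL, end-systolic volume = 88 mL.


SV = EDV - ESV
SV = 130 - 88
SV = 42 mL


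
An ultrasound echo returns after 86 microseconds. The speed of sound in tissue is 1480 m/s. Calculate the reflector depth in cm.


depth = c * t / 2
t = 86 us = 8.6000e-05 s
depth = 1480 * 8.6000e-05 / 2
depth = 0.06364 m = 6.364 cm


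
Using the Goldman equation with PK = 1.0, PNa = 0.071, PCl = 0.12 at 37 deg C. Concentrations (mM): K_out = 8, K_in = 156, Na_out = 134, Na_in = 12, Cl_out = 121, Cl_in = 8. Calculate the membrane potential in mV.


Vm = (RT/F)*ln((PK*Ko + PNa*Nao + PCl*Cli)/(PK*Ki + PNa*Nai + PCl*Clo))
Numer = 18.474, Denom = 171.372
Vm = -59.53 mV


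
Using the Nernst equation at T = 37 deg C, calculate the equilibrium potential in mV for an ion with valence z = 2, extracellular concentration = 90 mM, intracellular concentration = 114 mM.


E = (RT/(zF)) * ln(C_out/C_in)
T = 37 + 273.15 = 310.15 K
E = (8.314 * 310.15 / (2 * 96485)) * ln(90/114)
E = -3.159 mV


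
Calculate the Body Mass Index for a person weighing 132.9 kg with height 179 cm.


BMI = weight / height^2
height = 179 cm = 1.79 m
BMI = 132.9 / 1.79^2
BMI = 41.48 kg/m^2


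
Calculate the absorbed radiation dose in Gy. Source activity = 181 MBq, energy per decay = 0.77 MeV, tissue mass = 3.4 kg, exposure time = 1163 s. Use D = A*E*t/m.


A = 181 MBq = 1.8100e+08 Bq
E = 0.77 MeV = 1.23354e-13 J
D = A*E*t/m = 1.8100e+08*1.23354e-13*1163/3.4
D = 0.007637 Gy


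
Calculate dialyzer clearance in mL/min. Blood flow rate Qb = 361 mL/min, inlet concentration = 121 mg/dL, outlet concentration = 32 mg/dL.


K = Qb * (Cb_in - Cb_out) / Cb_in
K = 361 * (121 - 32) / 121
K = 265.5 mL/min


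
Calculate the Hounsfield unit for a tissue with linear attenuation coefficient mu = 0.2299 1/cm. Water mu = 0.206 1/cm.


HU = ((mu_tissue - mu_water) / mu_water) * 1000
HU = ((0.2299 - 0.206) / 0.206) * 1000
HU = 116


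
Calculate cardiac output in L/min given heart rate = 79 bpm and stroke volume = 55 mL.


CO = HR * SV
CO = 79 * 55 / 1000
CO = 4.345 L/min


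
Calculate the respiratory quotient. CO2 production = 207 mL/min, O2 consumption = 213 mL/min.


RQ = VCO2 / VO2
RQ = 207 / 213
RQ = 0.9718


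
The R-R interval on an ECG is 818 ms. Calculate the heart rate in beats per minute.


HR = 60 / RR_interval(s)
RR = 818 ms = 0.818 s
HR = 60 / 0.818 = 73.35 bpm


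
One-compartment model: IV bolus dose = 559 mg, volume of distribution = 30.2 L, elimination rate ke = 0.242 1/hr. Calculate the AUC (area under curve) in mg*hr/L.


C0 = Dose/Vd = 559/30.2 = 18.5099 mg/L
AUC = C0/ke = 18.5099/0.242
AUC = 76.49 mg*hr/L


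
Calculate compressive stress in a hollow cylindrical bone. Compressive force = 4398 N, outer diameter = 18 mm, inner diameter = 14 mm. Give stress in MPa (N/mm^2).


A = pi*(r_o^2 - r_i^2)
r_o = 9 mm, r_i = 7 mm
A = 100.531 mm^2
sigma = F/A = 4398 / 100.531
sigma = 43.75 MPa


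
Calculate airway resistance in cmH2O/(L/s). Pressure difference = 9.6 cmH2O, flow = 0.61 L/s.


R = dP / flow
R = 9.6 / 0.61
R = 15.74 cmH2O/(L/s)


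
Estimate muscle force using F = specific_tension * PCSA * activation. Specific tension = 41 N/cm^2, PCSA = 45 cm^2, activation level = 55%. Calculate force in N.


F = sigma * PCSA * activation
F = 41 * 45 * 0.55
F = 1015 N


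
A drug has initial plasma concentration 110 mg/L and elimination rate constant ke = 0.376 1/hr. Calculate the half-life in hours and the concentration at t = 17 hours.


t_half = ln(2) / ke = 0.693147 / 0.376 = 1.843 hr
C(t) = C0 * exp(-ke*t) = 110 * exp(-0.376*17)
C(17) = 0.1842 mg/L


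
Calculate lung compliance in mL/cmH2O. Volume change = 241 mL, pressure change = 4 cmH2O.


C = dV / dP
C = 241 / 4
C = 60.25 mL/cmH2O


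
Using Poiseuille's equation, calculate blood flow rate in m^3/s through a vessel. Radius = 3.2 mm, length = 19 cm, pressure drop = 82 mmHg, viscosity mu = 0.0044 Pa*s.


Q = pi*r^4*dP / (8*mu*L)
r = 0.0032 m, L = 0.19 m
dP = 82 mmHg = 10932.404 Pa
Q = 5.3848e-04 m^3/s


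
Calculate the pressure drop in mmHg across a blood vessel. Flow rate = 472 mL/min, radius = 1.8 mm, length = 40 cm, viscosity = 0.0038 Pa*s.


dP = 8*mu*L*Q / (pi*r^4)
Q = 472 mL/min = 7.86667e-06 m^3/s
dP = 2900.58 Pa = 2900.58 / 133.322 mmHg = 21.76 mmHg


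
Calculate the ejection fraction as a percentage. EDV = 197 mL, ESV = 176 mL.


SV = EDV - ESV = 197 - 176 = 21 mL
EF = SV/EDV * 100 = 21/197 * 100
EF = 10.66%


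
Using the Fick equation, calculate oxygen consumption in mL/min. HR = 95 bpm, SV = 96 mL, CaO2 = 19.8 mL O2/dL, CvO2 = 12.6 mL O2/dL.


CO = HR*SV = 95*96/1000 = 9.12 L/min
a-v O2 diff = 19.8 - 12.6 = 7.2 mL/dL
VO2 = CO * (CaO2-CvO2) * 10 dL/L
VO2 = 9.12 * 7.2 * 10
VO2 = 656.6 mL/min
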